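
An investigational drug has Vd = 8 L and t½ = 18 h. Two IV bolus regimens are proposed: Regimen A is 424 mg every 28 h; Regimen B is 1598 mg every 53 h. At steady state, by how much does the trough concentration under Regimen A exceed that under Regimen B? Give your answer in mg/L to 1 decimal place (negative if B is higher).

Regimen A: f = (1/2)^(28/18) ≈ 0.3402; Cmin,ss = (424/8)·f/(1−f) ≈ 27.327 mg/L.
Regimen B: f = (1/2)^(53/18) ≈ 0.1299; Cmin,ss = (1598/8)·f/(1−f) ≈ 29.821 mg/L.
Difference ≈ 27.327 − 29.821 ≈ -2.494 mg/L.

-2.5 mg/L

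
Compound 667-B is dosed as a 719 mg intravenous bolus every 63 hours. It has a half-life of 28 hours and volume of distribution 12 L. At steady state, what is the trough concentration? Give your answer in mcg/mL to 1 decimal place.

k = ln2/t½ = ln2/28 ≈ 0.024755 h⁻¹; fraction remaining f = e^(−kτ) = e^(−0.024755×63) ≈ 0.2102.
Each bolus raises the concentration by D/Vd = 719/12 ≈ 59.917 mcg/mL.
Steady-state trough Cmin,ss = C₀·f/(1−f) ≈ 59.917 × 0.2102/0.7898 ≈ 15.947 mcg/mL.

15.9 mcg/mL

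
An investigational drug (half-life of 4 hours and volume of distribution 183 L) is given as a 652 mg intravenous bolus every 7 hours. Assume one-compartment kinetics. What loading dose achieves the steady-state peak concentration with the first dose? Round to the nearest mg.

928 mg

f = (1/2)^(7/4) ≈ 0.297302; accumulation ratio R = 1/(1−f) ≈ 1.42309.
Loading dose to hit Cmax,ss on first dose: D_load = D_maint·R ≈ 652 × 1.42309 ≈ 927.85 mg.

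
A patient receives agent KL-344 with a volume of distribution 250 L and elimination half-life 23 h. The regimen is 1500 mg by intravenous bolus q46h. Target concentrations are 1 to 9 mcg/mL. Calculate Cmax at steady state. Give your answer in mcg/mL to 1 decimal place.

8.0 mcg/mL

τ = 46 h = 2 half-lives, so f = (1/2)^2 = 0.25.
At steady state, R = 1/(1 − 0.25) = 4/3.
Single-dose peak C₀ = D/Vd = 1500/250 = 6 mcg/mL.
Steady-state peak Cmax,ss = C₀·R = 6 × 4/3 ≈ 8.000 mcg/mL.
Peak 8.0 mcg/mL vs MTC 9 mcg/mL: below toxic threshold.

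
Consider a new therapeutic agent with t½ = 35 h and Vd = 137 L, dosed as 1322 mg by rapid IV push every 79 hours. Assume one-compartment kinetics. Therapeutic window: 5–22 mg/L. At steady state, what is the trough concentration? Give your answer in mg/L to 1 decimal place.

2.6 mg/L

k = ln2/t½ = ln2/35 ≈ 0.019804 h⁻¹; fraction remaining f = e^(−kτ) = e^(−0.019804×79) ≈ 0.2092.
Single-dose peak C₀ = D/Vd = 1322/137 ≈ 9.650 mg/L.
Steady-state trough Cmin,ss = C₀·f/(1−f) ≈ 9.650 × 0.2092/0.7908 ≈ 2.553 mg/L.
Trough 2.6 mg/L vs MEC 5 mg/L: subtherapeutic.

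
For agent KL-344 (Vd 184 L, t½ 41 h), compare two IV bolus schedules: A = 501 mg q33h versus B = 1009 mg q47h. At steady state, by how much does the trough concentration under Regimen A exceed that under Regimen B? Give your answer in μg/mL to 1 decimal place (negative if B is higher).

-0.9 μg/mL

Regimen A: f = (1/2)^(33/41) ≈ 0.5724; Cmin,ss = (501/184)·f/(1−f) ≈ 3.645 μg/mL.
Regimen B: f = (1/2)^(47/41) ≈ 0.4518; Cmin,ss = (1009/184)·f/(1−f) ≈ 4.519 μg/mL.
Difference ≈ 3.645 − 4.519 ≈ -0.874 μg/mL.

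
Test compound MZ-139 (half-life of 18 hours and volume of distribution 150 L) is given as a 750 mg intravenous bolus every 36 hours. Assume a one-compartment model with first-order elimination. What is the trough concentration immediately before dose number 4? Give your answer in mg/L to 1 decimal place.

f = (1/2)^(τ/t½) = (1/2)^(36/18) ≈ 0.2500.
C₀ = D/Vd = 750/150 ≈ 5.000 mg/L.
Before the 4th dose, 3 doses have been given. Superposition: Cmin = C₀·(f + f² + … + f^3).
≈ 5.000 × (0.2500 + 0.0625 + 0.0156) ≈ 5.000 × 0.3281 ≈ 1.641 mg/L.

1.6 mg/L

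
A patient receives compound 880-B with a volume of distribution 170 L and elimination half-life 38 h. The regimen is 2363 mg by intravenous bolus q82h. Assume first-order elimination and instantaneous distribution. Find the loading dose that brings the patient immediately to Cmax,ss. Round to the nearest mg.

f = (1/2)^(82/38) ≈ 0.224083; accumulation ratio R = 1/(1−f) ≈ 1.28880.
Loading dose to hit Cmax,ss on first dose: D_load = D_maint·R ≈ 2363 × 1.28880 ≈ 3045.43 mg.

3045 mg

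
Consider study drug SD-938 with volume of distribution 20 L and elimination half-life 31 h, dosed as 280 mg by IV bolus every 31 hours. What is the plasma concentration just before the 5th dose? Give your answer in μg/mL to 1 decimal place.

13.1 μg/mL

f = (1/2)^(τ/t½) = (1/2)^(31/31) ≈ 0.5000.
C₀ = D/Vd = 280/20 ≈ 14.000 μg/mL.
Before the 5th dose, 4 doses have been given. Superposition: Cmin = C₀·(f + f² + … + f^4).
≈ 14.000 × (0.5000 + 0.2500 + 0.1250 + 0.0625) ≈ 14.000 × 0.9375 ≈ 13.125 μg/mL.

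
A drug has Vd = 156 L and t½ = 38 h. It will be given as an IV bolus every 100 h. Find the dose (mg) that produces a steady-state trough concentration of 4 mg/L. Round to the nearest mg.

3243 mg

τ/t½ = 100/38 ≈ 2.6316, so f = (1/2)^(100/38) ≈ 0.161367.
Cmin,ss = (D/Vd)·f/(1−f), so D = Cmin,ss·Vd·(1−f)/f.
D = 4 × 156 × (1−f)/f ≈ 4 × 156 × 5.19705 ≈ 3242.96 mg.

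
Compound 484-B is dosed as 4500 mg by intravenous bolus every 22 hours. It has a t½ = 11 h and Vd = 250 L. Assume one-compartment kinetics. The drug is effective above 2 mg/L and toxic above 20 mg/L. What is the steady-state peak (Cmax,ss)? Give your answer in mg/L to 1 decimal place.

24.0 mg/L

The dosing interval is 2 half-lives, so f = 2^(−2) = 0.25.
Accumulation ratio R = 1/(1 − f) = 1/0.75 = 4/3.
Single-dose peak C₀ = D/Vd = 4500/250 = 18 mg/L.
Steady-state peak Cmax,ss = C₀·R = 18 × 4/3 ≈ 24.000 mg/L.
Peak 24.0 mg/L vs MTC 20 mg/L: exceeds toxic threshold.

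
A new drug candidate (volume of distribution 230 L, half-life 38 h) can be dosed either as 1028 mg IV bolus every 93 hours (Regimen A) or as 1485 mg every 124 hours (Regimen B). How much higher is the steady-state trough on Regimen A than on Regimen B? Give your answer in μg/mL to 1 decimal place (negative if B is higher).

0.3 μg/mL

Regimen A: f = (1/2)^(93/38) ≈ 0.1833; Cmin,ss = (1028/230)·f/(1−f) ≈ 1.003 μg/mL.
Regimen B: f = (1/2)^(124/38) ≈ 0.1042; Cmin,ss = (1485/230)·f/(1−f) ≈ 0.751 μg/mL.
Difference ≈ 1.003 − 0.751 ≈ 0.252 μg/mL.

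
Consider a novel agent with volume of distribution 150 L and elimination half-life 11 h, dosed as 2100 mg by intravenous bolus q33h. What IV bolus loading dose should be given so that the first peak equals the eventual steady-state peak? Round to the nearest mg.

2400 mg

f = (1/2)^(33/11) ≈ 0.125000; accumulation ratio R = 1/(1−f) ≈ 1.14286.
Loading dose to hit Cmax,ss on first dose: D_load = D_maint·R ≈ 2100 × 1.14286 ≈ 2400.01 mg.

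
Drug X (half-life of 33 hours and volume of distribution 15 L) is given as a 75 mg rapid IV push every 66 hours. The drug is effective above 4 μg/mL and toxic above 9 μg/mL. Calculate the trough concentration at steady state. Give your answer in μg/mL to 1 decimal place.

The dosing interval is 2 half-lives, so f = 2^(−2) = 0.25.
At steady state, R = 1/(1 − 0.25) = 4/3.
Single-dose peak C₀ = D/Vd = 75/15 = 5 μg/mL.
Steady-state peak Cmax,ss = C₀·R = 5 × 4/3 ≈ 6.667 μg/mL.
Steady-state trough Cmin,ss = Cmax,ss·f ≈ 6.667 × 0.25 ≈ 1.667 μg/mL.
Trough 1.7 μg/mL vs MEC 4 μg/mL: subtherapeutic.

1.7 μg/mL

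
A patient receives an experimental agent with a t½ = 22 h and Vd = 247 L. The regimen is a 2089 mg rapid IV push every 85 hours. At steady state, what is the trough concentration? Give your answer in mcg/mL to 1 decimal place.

0.6 mcg/mL

k = ln2/t½ = ln2/22 ≈ 0.031507 h⁻¹; fraction remaining f = e^(−kτ) = e^(−0.031507×85) ≈ 0.0687.
Accumulation ratio R = 1/(1 − f) ≈ 1/0.9313 ≈ 1.0738.
Single-dose peak C₀ = D/Vd = 2089/247 ≈ 8.457 mcg/mL.
Steady-state peak Cmax,ss = C₀·R ≈ 8.457 × 1.0738 ≈ 9.081 mcg/mL.
One interval later, Cmin,ss = Cmax,ss·e^(−kτ) ≈ 9.081 × 0.0687 ≈ 0.624 mcg/mL.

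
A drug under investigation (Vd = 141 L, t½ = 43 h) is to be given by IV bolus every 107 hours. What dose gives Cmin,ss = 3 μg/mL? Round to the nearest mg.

τ/t½ = 107/43 ≈ 2.4884, so f = (1/2)^(107/43) ≈ 0.178207.
Cmin,ss = (D/Vd)·f/(1−f), so D = Cmin,ss·Vd·(1−f)/f.
D = 3 × 141 × (1−f)/f ≈ 3 × 141 × 4.61145 ≈ 1950.64 mg.

1951 mg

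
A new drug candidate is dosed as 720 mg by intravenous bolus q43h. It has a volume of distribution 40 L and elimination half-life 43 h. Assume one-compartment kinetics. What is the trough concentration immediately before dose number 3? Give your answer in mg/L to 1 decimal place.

13.5 mg/L

f = (1/2)^(τ/t½) = (1/2)^(43/43) ≈ 0.5000.
C₀ = D/Vd = 720/40 ≈ 18.000 mg/L.
Before the 3rd dose, 2 doses have been given. Superposition: Cmin = C₀·(f + f²).
≈ 18.000 × (0.5000 + 0.2500) ≈ 18.000 × 0.7500 ≈ 13.500 mg/L.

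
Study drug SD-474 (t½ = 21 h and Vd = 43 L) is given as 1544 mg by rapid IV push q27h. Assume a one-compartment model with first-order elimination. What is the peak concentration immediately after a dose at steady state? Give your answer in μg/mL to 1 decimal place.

60.9 μg/mL

k = ln2/t½ = ln2/21 ≈ 0.033007 h⁻¹; fraction remaining f = e^(−kτ) = e^(−0.033007×27) ≈ 0.4102.
Accumulation ratio R = 1/(1 − f) ≈ 1/0.5898 ≈ 1.6955.
Single-dose peak C₀ = D/Vd = 1544/43 ≈ 35.907 μg/mL.
Steady-state peak Cmax,ss = C₀·R ≈ 35.907 × 1.6955 ≈ 60.880 μg/mL.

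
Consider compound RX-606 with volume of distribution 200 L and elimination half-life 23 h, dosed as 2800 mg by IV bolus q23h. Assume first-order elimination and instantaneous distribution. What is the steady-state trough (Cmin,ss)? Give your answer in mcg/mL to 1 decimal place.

14.0 mcg/mL

The dosing interval is 1 half-life, so f = 2^(−1) = 0.5.
At steady state, R = 1/(1 − 0.5) = 2/1.
Single-dose peak C₀ = D/Vd = 2800/200 = 14 mcg/mL.
Steady-state peak Cmax,ss = C₀·R = 14 × 2/1 ≈ 28.000 mcg/mL.
Steady-state trough Cmin,ss = Cmax,ss·f ≈ 28.000 × 0.5 ≈ 14.000 mcg/mL.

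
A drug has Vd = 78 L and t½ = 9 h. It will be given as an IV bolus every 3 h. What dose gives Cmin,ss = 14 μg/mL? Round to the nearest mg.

τ/t½ = 3/9 ≈ 0.33333, so f = (1/2)^(3/9) ≈ 0.793701.
Cmin,ss = (D/Vd)·f/(1−f), so D = Cmin,ss·Vd·(1−f)/f.
D = 14 × 78 × (1−f)/f ≈ 14 × 78 × 0.25992 ≈ 283.83 mg.

284 mg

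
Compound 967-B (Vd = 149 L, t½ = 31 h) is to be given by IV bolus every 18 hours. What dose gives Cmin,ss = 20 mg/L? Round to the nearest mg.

1477 mg

τ/t½ = 18/31 ≈ 0.58065, so f = (1/2)^(18/31) ≈ 0.668665.
Cmin,ss = (D/Vd)·f/(1−f), so D = Cmin,ss·Vd·(1−f)/f.
D = 20 × 149 × (1−f)/f ≈ 20 × 149 × 0.49552 ≈ 1476.65 mg.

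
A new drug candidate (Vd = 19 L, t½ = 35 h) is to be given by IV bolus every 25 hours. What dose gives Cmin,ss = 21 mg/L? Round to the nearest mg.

τ/t½ = 25/35 ≈ 0.71429, so f = (1/2)^(25/35) ≈ 0.609507.
Cmin,ss = (D/Vd)·f/(1−f), so D = Cmin,ss·Vd·(1−f)/f.
D = 21 × 19 × (1−f)/f ≈ 21 × 19 × 0.64067 ≈ 255.63 mg.

256 mg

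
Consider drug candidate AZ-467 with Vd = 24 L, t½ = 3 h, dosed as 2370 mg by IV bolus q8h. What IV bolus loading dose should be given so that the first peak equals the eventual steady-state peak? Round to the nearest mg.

2813 mg

f = (1/2)^(8/3) ≈ 0.157490; accumulation ratio R = 1/(1−f) ≈ 1.18693.
Loading dose to hit Cmax,ss on first dose: D_load = D_maint·R ≈ 2370 × 1.18693 ≈ 2813.02 mg.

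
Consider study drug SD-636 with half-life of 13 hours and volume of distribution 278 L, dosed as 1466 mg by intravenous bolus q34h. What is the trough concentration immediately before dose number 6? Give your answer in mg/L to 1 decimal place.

f = (1/2)^(τ/t½) = (1/2)^(34/13) ≈ 0.1632.
C₀ = D/Vd = 1466/278 ≈ 5.273 mg/L.
Before the 6th dose, 5 doses have been given. Superposition: Cmin = C₀·(f + f² + … + f^5).
≈ 5.273 × (0.1632 + 0.0266 + 0.0043 + 0.0007 + 0.0001) ≈ 5.273 × 0.1949 ≈ 1.028 mg/L.

1.0 mg/L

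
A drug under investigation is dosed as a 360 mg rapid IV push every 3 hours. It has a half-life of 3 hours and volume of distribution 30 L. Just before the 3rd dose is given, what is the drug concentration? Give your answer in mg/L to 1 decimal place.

f = (1/2)^(τ/t½) = (1/2)^(3/3) ≈ 0.5000.
C₀ = D/Vd = 360/30 ≈ 12.000 mg/L.
Before the 3rd dose, 2 doses have been given. Superposition: Cmin = C₀·(f + f²).
≈ 12.000 × (0.5000 + 0.2500) ≈ 12.000 × 0.7500 ≈ 9.000 mg/L.

9.0 mg/L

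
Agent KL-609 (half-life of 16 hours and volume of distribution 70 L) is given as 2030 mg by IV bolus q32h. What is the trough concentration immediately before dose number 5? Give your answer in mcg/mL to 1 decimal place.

f = (1/2)^(τ/t½) = (1/2)^(32/16) ≈ 0.2500.
C₀ = D/Vd = 2030/70 ≈ 29.000 mcg/mL.
Before the 5th dose, 4 doses have been given. Superposition: Cmin = C₀·(f + f² + … + f^4).
≈ 29.000 × (0.2500 + 0.0625 + 0.0156 + 0.0039) ≈ 29.000 × 0.3320 ≈ 9.628 mcg/mL.

9.6 mcg/mL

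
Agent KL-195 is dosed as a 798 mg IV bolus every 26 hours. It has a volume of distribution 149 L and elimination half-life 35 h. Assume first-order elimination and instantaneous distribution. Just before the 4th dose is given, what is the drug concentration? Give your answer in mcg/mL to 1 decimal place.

6.3 mcg/mL

f = (1/2)^(τ/t½) = (1/2)^(26/35) ≈ 0.5976.
C₀ = D/Vd = 798/149 ≈ 5.356 mcg/mL.
Before the 4th dose, 3 doses have been given. Superposition: Cmin = C₀·(f + f² + … + f^3).
≈ 5.356 × (0.5976 + 0.3571 + 0.2134) ≈ 5.356 × 1.1681 ≈ 6.256 mcg/mL.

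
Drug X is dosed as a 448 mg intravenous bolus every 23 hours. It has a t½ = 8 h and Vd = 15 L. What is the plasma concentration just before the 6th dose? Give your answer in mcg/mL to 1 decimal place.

f = (1/2)^(τ/t½) = (1/2)^(23/8) ≈ 0.1363.
C₀ = D/Vd = 448/15 ≈ 29.867 mcg/mL.
Before the 6th dose, 5 doses have been given. Superposition: Cmin = C₀·(f + f² + … + f^5).
≈ 29.867 × (0.1363 + 0.0186 + 0.0025 + 0.0003 + 0.0000) ≈ 29.867 × 0.1577 ≈ 4.710 mcg/mL.

4.7 mcg/mL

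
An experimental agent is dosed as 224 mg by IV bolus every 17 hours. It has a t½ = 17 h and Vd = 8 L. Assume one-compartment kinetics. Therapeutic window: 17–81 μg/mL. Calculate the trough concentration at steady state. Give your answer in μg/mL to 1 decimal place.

28.0 μg/mL

The dosing interval is 1 half-life, so f = 2^(−1) = 0.5.
At steady state, R = 1/(1 − 0.5) = 2/1.
Single-dose peak C₀ = D/Vd = 224/8 = 28 μg/mL.
Steady-state peak Cmax,ss = C₀·R = 28 × 2/1 ≈ 56.000 μg/mL.
Steady-state trough Cmin,ss = Cmax,ss·f ≈ 56.000 × 0.5 ≈ 28.000 μg/mL.
Trough 28.0 μg/mL vs MEC 17 μg/mL: adequate.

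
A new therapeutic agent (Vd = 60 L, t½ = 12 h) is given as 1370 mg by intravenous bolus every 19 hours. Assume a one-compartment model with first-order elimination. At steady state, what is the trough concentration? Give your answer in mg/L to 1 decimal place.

11.4 mg/L

k = ln2/t½ = ln2/12 ≈ 0.057762 h⁻¹; fraction remaining f = e^(−kτ) = e^(−0.057762×19) ≈ 0.3337.
Each bolus raises the concentration by D/Vd = 1370/60 ≈ 22.833 mg/L.
Steady-state trough Cmin,ss = C₀·f/(1−f) ≈ 22.833 × 0.3337/0.6663 ≈ 11.435 mg/L.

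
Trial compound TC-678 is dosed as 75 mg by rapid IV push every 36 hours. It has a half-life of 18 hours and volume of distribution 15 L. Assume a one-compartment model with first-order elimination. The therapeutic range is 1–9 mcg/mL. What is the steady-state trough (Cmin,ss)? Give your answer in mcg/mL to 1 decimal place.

1.7 mcg/mL

τ = 36 h = 2 half-lives, so f = (1/2)^2 = 0.25.
At steady state, R = 1/(1 − 0.25) = 4/3.
Single-dose peak C₀ = D/Vd = 75/15 = 5 mcg/mL.
Steady-state peak Cmax,ss = C₀·R = 5 × 4/3 ≈ 6.667 mcg/mL.
Steady-state trough Cmin,ss = Cmax,ss·f ≈ 6.667 × 0.25 ≈ 1.667 mcg/mL.
Trough 1.7 mcg/mL vs MEC 1 mcg/mL: adequate.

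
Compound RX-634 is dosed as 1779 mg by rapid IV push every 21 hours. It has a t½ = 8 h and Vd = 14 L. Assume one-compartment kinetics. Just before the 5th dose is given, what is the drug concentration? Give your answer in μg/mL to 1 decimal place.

f = (1/2)^(τ/t½) = (1/2)^(21/8) ≈ 0.1621.
C₀ = D/Vd = 1779/14 ≈ 127.071 μg/mL.
Before the 5th dose, 4 doses have been given. Superposition: Cmin = C₀·(f + f² + … + f^4).
≈ 127.071 × (0.1621 + 0.0263 + 0.0043 + 0.0007) ≈ 127.071 × 0.1934 ≈ 24.576 μg/mL.

24.6 μg/mL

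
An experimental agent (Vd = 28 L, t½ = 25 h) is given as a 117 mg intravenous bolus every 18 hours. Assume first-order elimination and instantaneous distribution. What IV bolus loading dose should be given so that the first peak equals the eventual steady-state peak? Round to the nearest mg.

f = (1/2)^(18/25) ≈ 0.607097; accumulation ratio R = 1/(1−f) ≈ 2.54516.
Loading dose to hit Cmax,ss on first dose: D_load = D_maint·R ≈ 117 × 2.54516 ≈ 297.78 mg.

298 mg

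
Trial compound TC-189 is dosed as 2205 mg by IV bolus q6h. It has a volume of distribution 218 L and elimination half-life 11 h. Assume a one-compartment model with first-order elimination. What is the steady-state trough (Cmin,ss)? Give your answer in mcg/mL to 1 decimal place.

k = ln2/t½ = ln2/11 ≈ 0.063013 h⁻¹; fraction remaining f = e^(−kτ) = e^(−0.063013×6) ≈ 0.6852.
At steady state, accumulation factor R = 1/(1 − e^(−kτ)) ≈ 3.1766.
Single-dose peak C₀ = D/Vd = 2205/218 ≈ 10.115 mcg/mL.
Steady-state peak Cmax,ss = C₀·R ≈ 10.115 × 3.1766 ≈ 32.131 mcg/mL.
Steady-state trough Cmin,ss = Cmax,ss·f ≈ 32.131 × 0.6852 ≈ 22.016 mcg/mL.

22.0 mcg/mL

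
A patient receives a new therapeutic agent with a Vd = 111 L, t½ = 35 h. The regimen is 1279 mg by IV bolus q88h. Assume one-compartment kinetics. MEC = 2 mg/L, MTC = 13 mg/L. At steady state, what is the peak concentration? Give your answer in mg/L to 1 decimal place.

k = ln2/t½ = ln2/35 ≈ 0.019804 h⁻¹; fraction remaining f = e^(−kτ) = e^(−0.019804×88) ≈ 0.1750.
Accumulation ratio R = 1/(1 − f) ≈ 1/0.8250 ≈ 1.2121.
Each bolus raises the concentration by D/Vd = 1279/111 ≈ 11.523 mg/L.
Cmax,ss = C₀/(1 − f) ≈ 11.523/0.8250 ≈ 13.967 mg/L.
Peak 14.0 mg/L vs MTC 13 mg/L: exceeds toxic threshold.

14.0 mg/L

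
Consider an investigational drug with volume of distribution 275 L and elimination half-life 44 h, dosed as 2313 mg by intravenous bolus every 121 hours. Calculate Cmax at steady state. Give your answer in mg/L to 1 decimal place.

9.9 mg/L

k = ln2/t½ = ln2/44 ≈ 0.015753 h⁻¹; fraction remaining f = e^(−kτ) = e^(−0.015753×121) ≈ 0.1487.
Accumulation ratio R = 1/(1 − f) ≈ 1/0.8513 ≈ 1.1747.
Each bolus raises the concentration by D/Vd = 2313/275 ≈ 8.411 mg/L.
Steady-state peak Cmax,ss = C₀·R ≈ 8.411 × 1.1747 ≈ 9.880 mg/L.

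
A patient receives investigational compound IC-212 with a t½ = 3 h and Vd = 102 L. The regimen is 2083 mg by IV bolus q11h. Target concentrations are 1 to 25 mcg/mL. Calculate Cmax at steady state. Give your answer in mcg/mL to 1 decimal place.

Over one 11-h interval, 11/3 ≈ 3.6667 half-lives elapse, leaving f ≈ 0.0787 of each dose.
Accumulation ratio R = 1/(1 − f) ≈ 1/0.9213 ≈ 1.0854.
Each bolus raises the concentration by D/Vd = 2083/102 ≈ 20.422 mcg/mL.
Steady-state peak Cmax,ss = C₀·R ≈ 20.422 × 1.0854 ≈ 22.166 mcg/mL.
Peak 22.2 mcg/mL vs MTC 25 mcg/mL: below toxic threshold.

22.2 mcg/mL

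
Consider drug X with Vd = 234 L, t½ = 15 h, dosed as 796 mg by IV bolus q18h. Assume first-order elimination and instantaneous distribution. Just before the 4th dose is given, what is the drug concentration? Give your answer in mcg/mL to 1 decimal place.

f = (1/2)^(τ/t½) = (1/2)^(18/15) ≈ 0.4353.
C₀ = D/Vd = 796/234 ≈ 3.402 mcg/mL.
Before the 4th dose, 3 doses have been given. Superposition: Cmin = C₀·(f + f² + … + f^3).
≈ 3.402 × (0.4353 + 0.1895 + 0.0825) ≈ 3.402 × 0.7073 ≈ 2.406 mcg/mL.

2.4 mcg/mL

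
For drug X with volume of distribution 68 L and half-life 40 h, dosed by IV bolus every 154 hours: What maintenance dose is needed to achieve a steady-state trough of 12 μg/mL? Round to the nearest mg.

10951 mg

τ/t½ = 154/40 ≈ 3.85, so f = (1/2)^(154/40) ≈ 0.069348.
Cmin,ss = (D/Vd)·f/(1−f), so D = Cmin,ss·Vd·(1−f)/f.
D = 12 × 68 × (1−f)/f ≈ 12 × 68 × 13.42003 ≈ 10950.74 mg.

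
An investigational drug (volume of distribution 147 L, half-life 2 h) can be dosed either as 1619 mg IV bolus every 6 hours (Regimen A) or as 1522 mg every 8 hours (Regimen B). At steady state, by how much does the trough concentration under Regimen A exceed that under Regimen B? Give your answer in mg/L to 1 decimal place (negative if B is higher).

0.9 mg/L

Regimen A: f = (1/2)^(6/2) ≈ 0.1250; Cmin,ss = (1619/147)·f/(1−f) ≈ 1.573 mg/L.
Regimen B: f = (1/2)^(8/2) ≈ 0.0625; Cmin,ss = (1522/147)·f/(1−f) ≈ 0.690 mg/L.
Difference ≈ 1.573 − 0.690 ≈ 0.883 mg/L.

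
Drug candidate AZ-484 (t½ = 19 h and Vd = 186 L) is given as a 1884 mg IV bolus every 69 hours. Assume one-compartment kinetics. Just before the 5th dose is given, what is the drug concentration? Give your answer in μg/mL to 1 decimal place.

f = (1/2)^(τ/t½) = (1/2)^(69/19) ≈ 0.0807.
C₀ = D/Vd = 1884/186 ≈ 10.129 μg/mL.
Before the 5th dose, 4 doses have been given. Superposition: Cmin = C₀·(f + f² + … + f^4).
≈ 10.129 × (0.0807 + 0.0065 + 0.0005 + 0.0000) ≈ 10.129 × 0.0877 ≈ 0.888 μg/mL.

0.9 μg/mL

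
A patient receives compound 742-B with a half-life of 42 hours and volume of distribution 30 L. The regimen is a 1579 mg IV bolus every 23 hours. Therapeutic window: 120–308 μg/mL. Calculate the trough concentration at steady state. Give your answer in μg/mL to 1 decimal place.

114.0 μg/mL

k = ln2/t½ = ln2/42 ≈ 0.016504 h⁻¹; fraction remaining f = e^(−kτ) = e^(−0.016504×23) ≈ 0.6841.
Accumulation ratio R = 1/(1 − f) ≈ 1/0.3159 ≈ 3.1656.
Each bolus raises the concentration by D/Vd = 1579/30 ≈ 52.633 μg/mL.
Steady-state peak Cmax,ss = C₀·R ≈ 52.633 × 3.1656 ≈ 166.615 μg/mL.
One interval later, Cmin,ss = Cmax,ss·e^(−kτ) ≈ 166.615 × 0.6841 ≈ 113.981 μg/mL.
Trough 114.0 μg/mL vs MEC 120 μg/mL: subtherapeutic.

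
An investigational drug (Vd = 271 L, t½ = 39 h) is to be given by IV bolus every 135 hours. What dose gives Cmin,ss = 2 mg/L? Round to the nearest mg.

τ/t½ = 135/39 ≈ 3.4615, so f = (1/2)^(135/39) ≈ 0.090776.
Cmin,ss = (D/Vd)·f/(1−f), so D = Cmin,ss·Vd·(1−f)/f.
D = 2 × 271 × (1−f)/f ≈ 2 × 271 × 10.01613 ≈ 5428.74 mg.

5429 mg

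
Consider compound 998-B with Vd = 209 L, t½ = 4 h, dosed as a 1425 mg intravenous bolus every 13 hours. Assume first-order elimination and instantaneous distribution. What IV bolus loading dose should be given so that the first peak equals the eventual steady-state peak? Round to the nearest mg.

f = (1/2)^(13/4) ≈ 0.105112; accumulation ratio R = 1/(1−f) ≈ 1.11746.
Loading dose to hit Cmax,ss on first dose: D_load = D_maint·R ≈ 1425 × 1.11746 ≈ 1592.38 mg.

1592 mg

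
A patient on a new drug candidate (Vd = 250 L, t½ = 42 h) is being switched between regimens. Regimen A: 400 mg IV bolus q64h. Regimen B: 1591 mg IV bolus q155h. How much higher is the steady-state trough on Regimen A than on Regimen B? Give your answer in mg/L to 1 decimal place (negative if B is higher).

0.3 mg/L

Regimen A: f = (1/2)^(64/42) ≈ 0.3478; Cmin,ss = (400/250)·f/(1−f) ≈ 0.853 mg/L.
Regimen B: f = (1/2)^(155/42) ≈ 0.0775; Cmin,ss = (1591/250)·f/(1−f) ≈ 0.535 mg/L.
Difference ≈ 0.853 − 0.535 ≈ 0.318 mg/L.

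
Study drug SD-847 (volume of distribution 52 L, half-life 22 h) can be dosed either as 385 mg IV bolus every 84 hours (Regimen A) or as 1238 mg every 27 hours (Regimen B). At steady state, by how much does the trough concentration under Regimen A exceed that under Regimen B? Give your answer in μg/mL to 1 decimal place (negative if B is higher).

Regimen A: f = (1/2)^(84/22) ≈ 0.0709; Cmin,ss = (385/52)·f/(1−f) ≈ 0.565 μg/mL.
Regimen B: f = (1/2)^(27/22) ≈ 0.4271; Cmin,ss = (1238/52)·f/(1−f) ≈ 17.749 μg/mL.
Difference ≈ 0.565 − 17.749 ≈ -17.184 μg/mL.

-17.2 μg/mL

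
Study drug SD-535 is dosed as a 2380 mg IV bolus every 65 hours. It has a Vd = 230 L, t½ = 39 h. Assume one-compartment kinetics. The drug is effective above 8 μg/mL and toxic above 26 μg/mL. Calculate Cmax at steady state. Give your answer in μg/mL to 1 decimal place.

15.1 μg/mL

Over one 65-h interval, 65/39 ≈ 1.6667 half-lives elapse, leaving f ≈ 0.3150 of each dose.
Accumulation ratio R = 1/(1 − f) ≈ 1/0.6850 ≈ 1.4599.
Single-dose peak C₀ = D/Vd = 2380/230 ≈ 10.348 μg/mL.
Steady-state peak Cmax,ss = C₀·R ≈ 10.348 × 1.4599 ≈ 15.107 μg/mL.
Peak 15.1 μg/mL vs MTC 26 μg/mL: below toxic threshold.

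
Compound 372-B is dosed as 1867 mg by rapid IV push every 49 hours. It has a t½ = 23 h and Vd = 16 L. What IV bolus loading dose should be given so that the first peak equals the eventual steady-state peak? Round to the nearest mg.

f = (1/2)^(49/23) ≈ 0.228389; accumulation ratio R = 1/(1−f) ≈ 1.29599.
Loading dose to hit Cmax,ss on first dose: D_load = D_maint·R ≈ 1867 × 1.29599 ≈ 2419.61 mg.

2420 mg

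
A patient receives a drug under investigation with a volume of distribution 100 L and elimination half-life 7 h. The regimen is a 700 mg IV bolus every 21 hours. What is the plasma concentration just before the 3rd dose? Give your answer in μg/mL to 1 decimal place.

f = (1/2)^(τ/t½) = (1/2)^(21/7) ≈ 0.1250.
C₀ = D/Vd = 700/100 ≈ 7.000 μg/mL.
Before the 3rd dose, 2 doses have been given. Superposition: Cmin = C₀·(f + f²).
≈ 7.000 × (0.1250 + 0.0156) ≈ 7.000 × 0.1406 ≈ 0.984 μg/mL.

1.0 μg/mL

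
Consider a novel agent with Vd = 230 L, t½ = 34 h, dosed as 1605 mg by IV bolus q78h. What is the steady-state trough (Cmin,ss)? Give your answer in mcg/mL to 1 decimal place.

k = ln2/t½ = ln2/34 ≈ 0.020387 h⁻¹; fraction remaining f = e^(−kτ) = e^(−0.020387×78) ≈ 0.2039.
At steady state, accumulation factor R = 1/(1 − e^(−kτ)) ≈ 1.2561.
Each bolus raises the concentration by D/Vd = 1605/230 ≈ 6.978 mcg/mL.
Cmax,ss = C₀/(1 − f) ≈ 6.978/0.7961 ≈ 8.765 mcg/mL.
One interval later, Cmin,ss = Cmax,ss·e^(−kτ) ≈ 8.765 × 0.2039 ≈ 1.787 mcg/mL.

1.8 mcg/mL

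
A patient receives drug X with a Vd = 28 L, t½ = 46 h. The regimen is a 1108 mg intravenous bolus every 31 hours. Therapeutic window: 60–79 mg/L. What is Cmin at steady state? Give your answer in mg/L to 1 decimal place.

τ/t½ = 31/46 ≈ 0.67391, so fraction remaining f = (1/2)^(31/46) ≈ 0.6268.
At steady state, accumulation factor R = 1/(1 − e^(−kτ)) ≈ 2.6795.
Each bolus raises the concentration by D/Vd = 1108/28 ≈ 39.571 mg/L.
Cmax,ss = C₀/(1 − f) ≈ 39.571/0.3732 ≈ 106.032 mg/L.
One interval later, Cmin,ss = Cmax,ss·e^(−kτ) ≈ 106.032 × 0.6268 ≈ 66.461 mg/L.
Trough 66.5 mg/L vs MEC 60 mg/L: adequate.

66.5 mg/L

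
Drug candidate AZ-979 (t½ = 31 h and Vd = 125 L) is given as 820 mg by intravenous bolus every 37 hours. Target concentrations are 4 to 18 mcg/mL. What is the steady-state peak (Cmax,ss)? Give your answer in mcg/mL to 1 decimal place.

k = ln2/t½ = ln2/31 ≈ 0.022360 h⁻¹; fraction remaining f = e^(−kτ) = e^(−0.022360×37) ≈ 0.4372.
At steady state, accumulation factor R = 1/(1 − e^(−kτ)) ≈ 1.7768.
Each bolus raises the concentration by D/Vd = 820/125 ≈ 6.560 mcg/mL.
Cmax,ss = C₀/(1 − f) ≈ 6.560/0.5628 ≈ 11.656 mcg/mL.
Peak 11.7 mcg/mL vs MTC 18 mcg/mL: below toxic threshold.

11.7 mcg/mL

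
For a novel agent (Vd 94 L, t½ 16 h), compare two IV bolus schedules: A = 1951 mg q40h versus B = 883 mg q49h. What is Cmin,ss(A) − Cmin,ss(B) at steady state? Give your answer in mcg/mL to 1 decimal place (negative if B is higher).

Regimen A: f = (1/2)^(40/16) ≈ 0.1768; Cmin,ss = (1951/94)·f/(1−f) ≈ 4.458 mcg/mL.
Regimen B: f = (1/2)^(49/16) ≈ 0.1197; Cmin,ss = (883/94)·f/(1−f) ≈ 1.277 mcg/mL.
Difference ≈ 4.458 − 1.277 ≈ 3.181 mcg/mL.

3.2 mcg/mL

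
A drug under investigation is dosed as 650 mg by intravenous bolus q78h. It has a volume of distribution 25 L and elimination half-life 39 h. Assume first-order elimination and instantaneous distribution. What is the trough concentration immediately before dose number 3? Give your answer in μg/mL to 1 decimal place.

f = (1/2)^(τ/t½) = (1/2)^(78/39) ≈ 0.2500.
C₀ = D/Vd = 650/25 ≈ 26.000 μg/mL.
Before the 3rd dose, 2 doses have been given. Superposition: Cmin = C₀·(f + f²).
≈ 26.000 × (0.2500 + 0.0625) ≈ 26.000 × 0.3125 ≈ 8.125 μg/mL.

8.1 μg/mL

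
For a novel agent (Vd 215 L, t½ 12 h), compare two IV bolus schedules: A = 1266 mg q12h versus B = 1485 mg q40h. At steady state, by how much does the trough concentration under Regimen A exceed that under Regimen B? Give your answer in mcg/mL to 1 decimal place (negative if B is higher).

5.1 mcg/mL

Regimen A: f = (1/2)^(12/12) ≈ 0.5000; Cmin,ss = (1266/215)·f/(1−f) ≈ 5.888 mcg/mL.
Regimen B: f = (1/2)^(40/12) ≈ 0.0992; Cmin,ss = (1485/215)·f/(1−f) ≈ 0.761 mcg/mL.
Difference ≈ 5.888 − 0.761 ≈ 5.127 mcg/mL.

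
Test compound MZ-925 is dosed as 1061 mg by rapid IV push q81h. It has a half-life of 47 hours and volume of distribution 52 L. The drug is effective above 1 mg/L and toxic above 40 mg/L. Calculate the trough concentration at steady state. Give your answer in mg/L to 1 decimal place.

8.9 mg/L

k = ln2/t½ = ln2/47 ≈ 0.014748 h⁻¹; fraction remaining f = e^(−kτ) = e^(−0.014748×81) ≈ 0.3028.
Each bolus raises the concentration by D/Vd = 1061/52 ≈ 20.404 mg/L.
Steady-state trough Cmin,ss = C₀·f/(1−f) ≈ 20.404 × 0.3028/0.6972 ≈ 8.862 mg/L.
Trough 8.9 mg/L vs MEC 1 mg/L: adequate.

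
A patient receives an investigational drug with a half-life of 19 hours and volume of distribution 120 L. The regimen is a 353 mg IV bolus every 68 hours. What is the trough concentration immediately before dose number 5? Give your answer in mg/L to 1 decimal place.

0.3 mg/L

f = (1/2)^(τ/t½) = (1/2)^(68/19) ≈ 0.0837.
C₀ = D/Vd = 353/120 ≈ 2.942 mg/L.
Before the 5th dose, 4 doses have been given. Superposition: Cmin = C₀·(f + f² + … + f^4).
≈ 2.942 × (0.0837 + 0.0070 + 0.0006 + 0.0000) ≈ 2.942 × 0.0913 ≈ 0.269 mg/L.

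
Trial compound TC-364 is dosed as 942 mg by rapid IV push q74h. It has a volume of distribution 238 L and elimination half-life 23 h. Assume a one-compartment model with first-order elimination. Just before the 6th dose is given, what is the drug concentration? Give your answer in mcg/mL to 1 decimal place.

0.5 mcg/mL

f = (1/2)^(τ/t½) = (1/2)^(74/23) ≈ 0.1075.
C₀ = D/Vd = 942/238 ≈ 3.958 mcg/mL.
Before the 6th dose, 5 doses have been given. Superposition: Cmin = C₀·(f + f² + … + f^5).
≈ 3.958 × (0.1075 + 0.0116 + 0.0012 + 0.0001 + 0.0000) ≈ 3.958 × 0.1204 ≈ 0.477 mcg/mL.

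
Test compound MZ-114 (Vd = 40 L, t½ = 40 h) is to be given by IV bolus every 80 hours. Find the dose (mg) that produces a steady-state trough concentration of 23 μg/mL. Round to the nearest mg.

τ/t½ = 80/40 ≈ 2, so f = (1/2)^(80/40) ≈ 0.250000.
Cmin,ss = (D/Vd)·f/(1−f), so D = Cmin,ss·Vd·(1−f)/f.
D = 23 × 40 × (1−f)/f ≈ 23 × 40 × 3.00000 ≈ 2760.00 mg.

2760 mg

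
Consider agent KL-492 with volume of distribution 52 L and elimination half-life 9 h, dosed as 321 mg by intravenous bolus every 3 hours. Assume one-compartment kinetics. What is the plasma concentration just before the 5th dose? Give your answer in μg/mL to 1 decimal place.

14.3 μg/mL

f = (1/2)^(τ/t½) = (1/2)^(3/9) ≈ 0.7937.
C₀ = D/Vd = 321/52 ≈ 6.173 μg/mL.
Before the 5th dose, 4 doses have been given. Superposition: Cmin = C₀·(f + f² + … + f^4).
≈ 6.173 × (0.7937 + 0.6300 + 0.5000 + 0.3968) ≈ 6.173 × 2.3205 ≈ 14.324 μg/mL.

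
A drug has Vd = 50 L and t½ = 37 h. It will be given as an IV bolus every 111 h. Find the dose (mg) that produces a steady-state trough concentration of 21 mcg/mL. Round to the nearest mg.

τ/t½ = 111/37 ≈ 3, so f = (1/2)^(111/37) ≈ 0.125000.
Cmin,ss = (D/Vd)·f/(1−f), so D = Cmin,ss·Vd·(1−f)/f.
D = 21 × 50 × (1−f)/f ≈ 21 × 50 × 7.00000 ≈ 7350.00 mg.

7350 mg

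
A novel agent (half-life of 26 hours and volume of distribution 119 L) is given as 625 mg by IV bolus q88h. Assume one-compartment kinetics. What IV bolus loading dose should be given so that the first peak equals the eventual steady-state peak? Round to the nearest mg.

f = (1/2)^(88/26) ≈ 0.095748; accumulation ratio R = 1/(1−f) ≈ 1.10589.
Loading dose to hit Cmax,ss on first dose: D_load = D_maint·R ≈ 625 × 1.10589 ≈ 691.18 mg.

691 mg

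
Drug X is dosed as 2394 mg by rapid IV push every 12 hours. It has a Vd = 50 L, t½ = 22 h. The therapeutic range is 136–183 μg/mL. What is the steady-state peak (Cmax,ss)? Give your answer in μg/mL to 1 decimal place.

τ/t½ = 12/22 ≈ 0.54545, so fraction remaining f = (1/2)^(12/22) ≈ 0.6852.
Accumulation ratio R = 1/(1 − f) ≈ 1/0.3148 ≈ 3.1766.
Single-dose peak C₀ = D/Vd = 2394/50 ≈ 47.880 μg/mL.
Cmax,ss = C₀/(1 − f) ≈ 47.880/0.3148 ≈ 152.097 μg/mL.
Peak 152.1 μg/mL vs MTC 183 μg/mL: below toxic threshold.

152.1 μg/mL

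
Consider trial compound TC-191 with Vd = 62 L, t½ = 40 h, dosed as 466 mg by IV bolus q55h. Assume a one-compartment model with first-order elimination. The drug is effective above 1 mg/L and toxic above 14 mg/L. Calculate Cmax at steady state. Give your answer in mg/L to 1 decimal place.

12.2 mg/L

τ/t½ = 55/40 ≈ 1.375, so fraction remaining f = (1/2)^(55/40) ≈ 0.3856.
Accumulation ratio R = 1/(1 − f) ≈ 1/0.6144 ≈ 1.6276.
Each bolus raises the concentration by D/Vd = 466/62 ≈ 7.516 mg/L.
Steady-state peak Cmax,ss = C₀·R ≈ 7.516 × 1.6276 ≈ 12.233 mg/L.
Peak 12.2 mg/L vs MTC 14 mg/L: below toxic threshold.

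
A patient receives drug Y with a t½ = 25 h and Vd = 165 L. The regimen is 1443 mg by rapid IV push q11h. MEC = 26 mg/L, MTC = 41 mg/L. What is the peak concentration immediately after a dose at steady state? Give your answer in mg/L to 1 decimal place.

τ/t½ = 11/25 ≈ 0.44, so fraction remaining f = (1/2)^(11/25) ≈ 0.7371.
Accumulation ratio R = 1/(1 − f) ≈ 1/0.2629 ≈ 3.8037.
Each bolus raises the concentration by D/Vd = 1443/165 ≈ 8.745 mg/L.
Steady-state peak Cmax,ss = C₀·R ≈ 8.745 × 3.8037 ≈ 33.263 mg/L.
Peak 33.3 mg/L vs MTC 41 mg/L: below toxic threshold.

33.3 mg/L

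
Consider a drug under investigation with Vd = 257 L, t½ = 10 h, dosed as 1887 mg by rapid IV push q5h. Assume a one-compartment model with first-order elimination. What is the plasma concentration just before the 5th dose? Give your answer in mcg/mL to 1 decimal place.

f = (1/2)^(τ/t½) = (1/2)^(5/10) ≈ 0.7071.
C₀ = D/Vd = 1887/257 ≈ 7.342 mcg/mL.
Before the 5th dose, 4 doses have been given. Superposition: Cmin = C₀·(f + f² + … + f^4).
≈ 7.342 × (0.7071 + 0.5000 + 0.3535 + 0.2500) ≈ 7.342 × 1.8106 ≈ 13.293 mcg/mL.

13.3 mcg/mL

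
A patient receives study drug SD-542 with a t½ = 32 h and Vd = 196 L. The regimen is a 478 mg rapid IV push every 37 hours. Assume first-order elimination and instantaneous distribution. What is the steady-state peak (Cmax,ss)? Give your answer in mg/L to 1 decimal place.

k = ln2/t½ = ln2/32 ≈ 0.021661 h⁻¹; fraction remaining f = e^(−kτ) = e^(−0.021661×37) ≈ 0.4487.
At steady state, accumulation factor R = 1/(1 − e^(−kτ)) ≈ 1.8139.
Single-dose peak C₀ = D/Vd = 478/196 ≈ 2.439 mg/L.
Steady-state peak Cmax,ss = C₀·R ≈ 2.439 × 1.8139 ≈ 4.424 mg/L.

4.4 mg/L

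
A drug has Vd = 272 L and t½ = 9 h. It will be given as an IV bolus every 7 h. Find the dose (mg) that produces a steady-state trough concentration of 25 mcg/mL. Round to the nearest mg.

4859 mg

τ/t½ = 7/9 ≈ 0.77778, so f = (1/2)^(7/9) ≈ 0.583265.
Cmin,ss = (D/Vd)·f/(1−f), so D = Cmin,ss·Vd·(1−f)/f.
D = 25 × 272 × (1−f)/f ≈ 25 × 272 × 0.71449 ≈ 4858.53 mg.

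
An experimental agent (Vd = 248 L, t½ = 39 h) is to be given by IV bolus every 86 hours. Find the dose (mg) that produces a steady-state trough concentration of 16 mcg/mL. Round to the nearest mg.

14329 mg

τ/t½ = 86/39 ≈ 2.2051, so f = (1/2)^(86/39) ≈ 0.216865.
Cmin,ss = (D/Vd)·f/(1−f), so D = Cmin,ss·Vd·(1−f)/f.
D = 16 × 248 × (1−f)/f ≈ 16 × 248 × 3.61116 ≈ 14329.08 mg.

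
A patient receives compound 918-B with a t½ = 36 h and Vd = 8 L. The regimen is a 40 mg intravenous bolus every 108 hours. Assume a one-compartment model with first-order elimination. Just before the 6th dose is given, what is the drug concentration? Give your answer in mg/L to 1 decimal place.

0.7 mg/L

f = (1/2)^(τ/t½) = (1/2)^(108/36) ≈ 0.1250.
C₀ = D/Vd = 40/8 ≈ 5.000 mg/L.
Before the 6th dose, 5 doses have been given. Superposition: Cmin = C₀·(f + f² + … + f^5).
≈ 5.000 × (0.1250 + 0.0156 + 0.0020 + 0.0002 + 0.0000) ≈ 5.000 × 0.1428 ≈ 0.714 mg/L.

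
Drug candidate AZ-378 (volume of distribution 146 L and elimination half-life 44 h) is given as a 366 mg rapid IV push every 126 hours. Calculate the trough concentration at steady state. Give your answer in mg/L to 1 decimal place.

0.4 mg/L

Over one 126-h interval, 126/44 ≈ 2.8636 half-lives elapse, leaving f ≈ 0.1374 of each dose.
At steady state, accumulation factor R = 1/(1 − e^(−kτ)) ≈ 1.1593.
Each bolus raises the concentration by D/Vd = 366/146 ≈ 2.507 mg/L.
Steady-state peak Cmax,ss = C₀·R ≈ 2.507 × 1.1593 ≈ 2.906 mg/L.
One interval later, Cmin,ss = Cmax,ss·e^(−kτ) ≈ 2.906 × 0.1374 ≈ 0.399 mg/L.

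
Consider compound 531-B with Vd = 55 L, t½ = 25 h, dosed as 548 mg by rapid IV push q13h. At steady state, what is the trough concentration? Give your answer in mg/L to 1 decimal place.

23.0 mg/L

τ/t½ = 13/25 ≈ 0.52, so fraction remaining f = (1/2)^(13/25) ≈ 0.6974.
Accumulation ratio R = 1/(1 − f) ≈ 1/0.3026 ≈ 3.3047.
Single-dose peak C₀ = D/Vd = 548/55 ≈ 9.964 mg/L.
Steady-state peak Cmax,ss = C₀·R ≈ 9.964 × 3.3047 ≈ 32.928 mg/L.
Steady-state trough Cmin,ss = Cmax,ss·f ≈ 32.928 × 0.6974 ≈ 22.964 mg/L.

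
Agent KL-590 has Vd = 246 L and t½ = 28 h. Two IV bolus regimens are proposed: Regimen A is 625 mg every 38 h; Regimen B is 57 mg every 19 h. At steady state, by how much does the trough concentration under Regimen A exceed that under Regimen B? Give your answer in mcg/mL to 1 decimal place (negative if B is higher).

Regimen A: f = (1/2)^(38/28) ≈ 0.3904; Cmin,ss = (625/246)·f/(1−f) ≈ 1.627 mcg/mL.
Regimen B: f = (1/2)^(19/28) ≈ 0.6248; Cmin,ss = (57/246)·f/(1−f) ≈ 0.386 mcg/mL.
Difference ≈ 1.627 − 0.386 ≈ 1.241 mcg/mL.

1.2 mcg/mL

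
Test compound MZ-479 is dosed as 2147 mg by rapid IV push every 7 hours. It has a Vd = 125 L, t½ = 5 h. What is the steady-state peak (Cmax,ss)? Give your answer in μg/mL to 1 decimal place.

Over one 7-h interval, 7/5 ≈ 1.4 half-lives elapse, leaving f ≈ 0.3789 of each dose.
Accumulation ratio R = 1/(1 − f) ≈ 1/0.6211 ≈ 1.6100.
Each bolus raises the concentration by D/Vd = 2147/125 ≈ 17.176 μg/mL.
Steady-state peak Cmax,ss = C₀·R ≈ 17.176 × 1.6100 ≈ 27.653 μg/mL.

27.7 μg/mL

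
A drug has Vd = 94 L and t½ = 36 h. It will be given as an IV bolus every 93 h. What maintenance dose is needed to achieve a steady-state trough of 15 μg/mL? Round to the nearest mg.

7040 mg

τ/t½ = 93/36 ≈ 2.5833, so f = (1/2)^(93/36) ≈ 0.166855.
Cmin,ss = (D/Vd)·f/(1−f), so D = Cmin,ss·Vd·(1−f)/f.
D = 15 × 94 × (1−f)/f ≈ 15 × 94 × 4.99323 ≈ 7040.45 mg.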